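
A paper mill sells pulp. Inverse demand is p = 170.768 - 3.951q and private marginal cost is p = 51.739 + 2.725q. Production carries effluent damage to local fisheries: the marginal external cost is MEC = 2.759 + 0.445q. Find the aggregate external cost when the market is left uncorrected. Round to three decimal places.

119.921

Market equilibrium (private): 51.739 + 2.725q = 170.768 - 3.951q → q_m = 17.8294.
Total external cost = ∫₀^{q_m} (2.759 + 0.445q) dq = 2.759×17.8294 + ½×0.445×17.8294² = 119.9213.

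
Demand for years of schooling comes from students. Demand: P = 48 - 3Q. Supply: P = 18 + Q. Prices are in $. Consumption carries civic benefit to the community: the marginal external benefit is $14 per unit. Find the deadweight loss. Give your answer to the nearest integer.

DWL = $25

Market equilibrium (private): 18 + Q = 48 - 3Q → Q_m = 7.5000.
Social marginal benefit = demand + MEB = 62 - 3Q.
Set SMB = MC: 62 - 3Q = 18 + Q → Q* = 11.0000.
The welfare-loss triangle has base |Q_m − Q*| and height MEB(Q_m) (the vertical gap between SMB and MC is zero at Q* and MEB at Q_m).
DWL = ½ × 3.5000 × 14.0000 = 24.5000.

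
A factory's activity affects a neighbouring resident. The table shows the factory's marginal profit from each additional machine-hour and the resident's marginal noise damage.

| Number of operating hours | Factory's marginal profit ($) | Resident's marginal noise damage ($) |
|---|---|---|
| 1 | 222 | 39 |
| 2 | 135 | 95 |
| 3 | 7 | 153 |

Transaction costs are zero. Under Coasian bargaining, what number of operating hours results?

2

Bargaining reaches the level where marginal profit last exceeds marginal noise damage.
That holds through level 2 (135 ≥ 95) but not at 3 (7 < 153).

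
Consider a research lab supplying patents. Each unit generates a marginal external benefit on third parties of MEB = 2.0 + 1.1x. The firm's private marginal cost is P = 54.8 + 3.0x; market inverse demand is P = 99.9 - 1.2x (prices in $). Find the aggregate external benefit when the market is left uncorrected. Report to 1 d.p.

Market equilibrium (private): 54.8 + 3.0x = 99.9 - 1.2x → x_m = 10.7381.
Total external benefit = ∫₀^{x_m} (2.0 + 1.1x) dx = 2.0×10.7381 + ½×1.1×10.7381² = 84.8949.

$84.9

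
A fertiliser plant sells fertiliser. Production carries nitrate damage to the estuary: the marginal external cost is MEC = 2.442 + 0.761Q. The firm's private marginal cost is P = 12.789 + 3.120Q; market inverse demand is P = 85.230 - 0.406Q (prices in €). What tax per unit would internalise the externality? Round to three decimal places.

tax = €14.868 per unit

Social marginal cost = private MC + MEC = 15.231 + 3.881Q.
Set SMC = demand: 15.231 + 3.881Q = 85.230 - 0.406Q → Q* = 16.3282.
The Pigouvian tax equals MEC at Q*: 2.442 + 0.761×16.3282 = 14.8678.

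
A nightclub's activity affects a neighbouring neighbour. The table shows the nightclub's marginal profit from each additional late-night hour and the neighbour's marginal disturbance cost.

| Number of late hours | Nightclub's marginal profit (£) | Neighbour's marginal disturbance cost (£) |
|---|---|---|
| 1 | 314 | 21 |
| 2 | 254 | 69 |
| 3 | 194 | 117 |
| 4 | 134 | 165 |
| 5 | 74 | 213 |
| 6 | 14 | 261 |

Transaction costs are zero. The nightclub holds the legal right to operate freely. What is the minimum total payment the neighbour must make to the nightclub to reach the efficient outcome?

£222

Left alone the nightclub would choose level 6 (marginal profit stays positive).
Efficient level: k* = 3 (marginal profit ≥ marginal disturbance cost through 3).
The neighbour must at least cover the nightclub's forgone profit from cutting 6→3: 134 + 74 + 14 = 222.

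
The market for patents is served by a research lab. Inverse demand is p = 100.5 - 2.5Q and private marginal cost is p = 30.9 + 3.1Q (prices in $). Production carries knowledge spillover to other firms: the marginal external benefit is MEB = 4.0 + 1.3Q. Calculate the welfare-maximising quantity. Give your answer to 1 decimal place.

Social marginal cost = private MC − MEB = 26.9 + 1.8Q.
Set SMC = demand: 26.9 + 1.8Q = 100.5 - 2.5Q → Q* = 17.1163.

Q* = 17.1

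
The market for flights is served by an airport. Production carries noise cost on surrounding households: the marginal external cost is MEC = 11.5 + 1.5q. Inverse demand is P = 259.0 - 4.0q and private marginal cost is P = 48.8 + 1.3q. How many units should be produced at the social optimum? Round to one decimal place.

q* = 29.2

Social marginal cost = private MC + MEC = 60.3 + 2.8q.
Set SMC = demand: 60.3 + 2.8q = 259.0 - 4.0q → q* = 29.2206.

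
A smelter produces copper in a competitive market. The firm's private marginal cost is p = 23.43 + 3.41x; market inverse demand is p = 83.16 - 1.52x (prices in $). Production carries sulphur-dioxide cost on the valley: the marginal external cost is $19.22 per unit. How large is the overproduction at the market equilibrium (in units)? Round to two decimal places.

Market equilibrium (private): 23.43 + 3.41x = 83.16 - 1.52x → x_m = 12.1156.
Social marginal cost = private MC + MEC = 42.65 + 3.41x.
Set SMC = demand: 42.65 + 3.41x = 83.16 - 1.52x → x* = 8.2170.
Gap = |12.1156 − 8.2170| = 3.8986.

3.90 units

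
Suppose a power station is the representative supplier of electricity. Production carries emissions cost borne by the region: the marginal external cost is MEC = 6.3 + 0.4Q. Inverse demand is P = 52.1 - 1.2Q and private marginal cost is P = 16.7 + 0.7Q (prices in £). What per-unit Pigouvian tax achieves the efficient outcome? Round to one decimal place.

tax = £11.4 per unit

Social marginal cost = private MC + MEC = 23.0 + 1.1Q.
Set SMC = demand: 23.0 + 1.1Q = 52.1 - 1.2Q → Q* = 12.6522.
The Pigouvian tax equals MEC at Q*: 6.3 + 0.4×12.6522 = 11.3609.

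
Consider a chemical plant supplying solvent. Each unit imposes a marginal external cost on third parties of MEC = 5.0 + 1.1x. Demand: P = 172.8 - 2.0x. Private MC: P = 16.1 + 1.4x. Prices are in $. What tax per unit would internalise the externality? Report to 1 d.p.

tax = $42.1 per unit

Social marginal cost = private MC + MEC = 21.1 + 2.5x.
Set SMC = demand: 21.1 + 2.5x = 172.8 - 2.0x → x* = 33.7111.
The Pigouvian tax equals MEC at x*: 5.0 + 1.1×33.7111 = 42.0822.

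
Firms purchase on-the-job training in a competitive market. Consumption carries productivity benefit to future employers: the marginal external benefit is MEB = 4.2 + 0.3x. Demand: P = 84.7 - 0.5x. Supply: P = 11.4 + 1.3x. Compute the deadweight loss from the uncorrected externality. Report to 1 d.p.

DWL = 89.8

Market equilibrium (private): 11.4 + 1.3x = 84.7 - 0.5x → x_m = 40.7222.
Social marginal benefit = demand + MEB = 88.9 - 0.2x.
Set SMB = MC: 88.9 - 0.2x = 11.4 + 1.3x → x* = 51.6667.
The welfare-loss triangle has base |x_m − x*| and height MEB(x_m) (the vertical gap between SMB and MC is zero at x* and MEB at x_m).
DWL = ½ × 10.9445 × 16.4167 = 89.8363.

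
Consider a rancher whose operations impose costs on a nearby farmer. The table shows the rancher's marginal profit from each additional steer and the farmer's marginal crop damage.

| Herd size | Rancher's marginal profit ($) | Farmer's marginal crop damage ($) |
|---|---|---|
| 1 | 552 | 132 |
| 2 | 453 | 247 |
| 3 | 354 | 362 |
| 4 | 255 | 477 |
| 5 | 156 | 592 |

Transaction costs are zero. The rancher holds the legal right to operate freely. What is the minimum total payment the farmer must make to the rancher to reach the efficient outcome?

$765

Left alone the rancher would choose level 5 (marginal profit stays positive).
Efficient level: k* = 2 (marginal profit ≥ marginal crop damage through 2).
The farmer must at least cover the rancher's forgone profit from cutting 5→2: 354 + 255 + 156 = 765.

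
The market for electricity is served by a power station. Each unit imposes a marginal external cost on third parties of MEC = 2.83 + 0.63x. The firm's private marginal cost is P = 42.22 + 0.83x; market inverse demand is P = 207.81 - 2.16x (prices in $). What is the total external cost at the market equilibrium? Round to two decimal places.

$1122.86

Market equilibrium (private): 42.22 + 0.83x = 207.81 - 2.16x → x_m = 55.3813.
Total external cost = ∫₀^{x_m} (2.83 + 0.63x) dx = 2.83×55.3813 + ½×0.63×55.3813² = 1122.8619.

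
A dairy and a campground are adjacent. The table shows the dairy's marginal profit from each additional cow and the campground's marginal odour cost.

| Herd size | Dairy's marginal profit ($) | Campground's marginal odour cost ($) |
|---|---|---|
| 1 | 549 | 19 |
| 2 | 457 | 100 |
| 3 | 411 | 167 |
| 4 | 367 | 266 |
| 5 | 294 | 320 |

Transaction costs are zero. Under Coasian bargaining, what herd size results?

Bargaining reaches the level where marginal profit last exceeds marginal odour cost.
That holds through level 4 (367 ≥ 266) but not at 5 (294 < 320).

4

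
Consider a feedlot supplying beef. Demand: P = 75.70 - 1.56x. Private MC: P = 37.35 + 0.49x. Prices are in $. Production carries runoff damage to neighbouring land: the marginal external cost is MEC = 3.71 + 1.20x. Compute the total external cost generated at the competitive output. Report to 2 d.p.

Market equilibrium (private): 37.35 + 0.49x = 75.70 - 1.56x → x_m = 18.7073.
Total external cost = ∫₀^{x_m} (3.71 + 1.20x) dx = 3.71×18.7073 + ½×1.20×18.7073² = 279.3819.

$279.38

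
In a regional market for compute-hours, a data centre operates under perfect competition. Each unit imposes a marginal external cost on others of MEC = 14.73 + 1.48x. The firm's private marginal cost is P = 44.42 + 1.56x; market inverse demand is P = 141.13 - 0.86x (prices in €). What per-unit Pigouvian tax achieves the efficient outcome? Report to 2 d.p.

Social marginal cost = private MC + MEC = 59.15 + 3.04x.
Set SMC = demand: 59.15 + 3.04x = 141.13 - 0.86x → x* = 21.0205.
The Pigouvian tax equals MEC at x*: 14.73 + 1.48×21.0205 = 45.8403.

tax = €45.84 per unit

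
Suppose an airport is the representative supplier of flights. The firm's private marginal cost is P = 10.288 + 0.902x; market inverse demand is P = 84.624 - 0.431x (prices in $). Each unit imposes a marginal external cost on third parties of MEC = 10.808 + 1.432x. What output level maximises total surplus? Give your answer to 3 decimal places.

Social marginal cost = private MC + MEC = 21.096 + 2.334x.
Set SMC = demand: 21.096 + 2.334x = 84.624 - 0.431x → x* = 22.9758.

x* = 22.976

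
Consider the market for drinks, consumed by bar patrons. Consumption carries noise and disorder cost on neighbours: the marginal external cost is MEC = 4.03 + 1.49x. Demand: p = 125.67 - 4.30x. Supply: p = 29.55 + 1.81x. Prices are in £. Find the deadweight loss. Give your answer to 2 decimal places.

DWL = £49.65

Market equilibrium (private): 29.55 + 1.81x = 125.67 - 4.30x → x_m = 15.7316.
Social marginal benefit = demand − MEC = 121.64 - 5.79x.
Set SMB = MC: 121.64 - 5.79x = 29.55 + 1.81x → x* = 12.1171.
The loss is the area between SMB and MC from x* to x_m; with linear curves that's a triangle of height MEC(x_m).
DWL = ½ × 3.6145 × 27.4701 = 49.6453.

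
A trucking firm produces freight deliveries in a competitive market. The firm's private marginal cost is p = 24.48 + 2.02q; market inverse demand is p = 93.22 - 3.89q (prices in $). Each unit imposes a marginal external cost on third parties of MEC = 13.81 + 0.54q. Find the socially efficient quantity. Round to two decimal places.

q* = 8.52

Social marginal cost = private MC + MEC = 38.29 + 2.56q.
Set SMC = demand: 38.29 + 2.56q = 93.22 - 3.89q → q* = 8.5163.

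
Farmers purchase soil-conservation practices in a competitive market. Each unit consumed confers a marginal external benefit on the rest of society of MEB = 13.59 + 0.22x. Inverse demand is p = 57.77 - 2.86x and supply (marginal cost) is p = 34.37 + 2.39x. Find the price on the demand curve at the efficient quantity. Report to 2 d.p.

Social marginal benefit = demand + MEB = 71.36 - 2.64x.
Set SMB = MC: 71.36 - 2.64x = 34.37 + 2.39x → x* = 7.3539.
Consumer price on the demand curve at x*: 57.77 − 2.86×7.3539 = 36.7378.

P = 36.74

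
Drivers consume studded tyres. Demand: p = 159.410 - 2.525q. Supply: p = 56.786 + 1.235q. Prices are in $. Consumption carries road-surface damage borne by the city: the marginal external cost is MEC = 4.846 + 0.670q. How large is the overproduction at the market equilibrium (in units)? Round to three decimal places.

Market equilibrium (private): 56.786 + 1.235q = 159.410 - 2.525q → q_m = 27.2936.
Social marginal benefit = demand − MEC = 154.564 - 3.195q.
Set SMB = MC: 154.564 - 3.195q = 56.786 + 1.235q → q* = 22.0718.
Gap = |27.2936 − 22.0718| = 5.2218.

5.222 units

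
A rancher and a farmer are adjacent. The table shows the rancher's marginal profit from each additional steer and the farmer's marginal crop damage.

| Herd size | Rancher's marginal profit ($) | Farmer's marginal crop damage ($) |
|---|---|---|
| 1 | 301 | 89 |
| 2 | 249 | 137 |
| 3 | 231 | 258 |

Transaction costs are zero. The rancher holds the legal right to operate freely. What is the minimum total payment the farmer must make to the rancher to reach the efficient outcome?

Left alone the rancher would choose level 3 (marginal profit stays positive).
Efficient level: k* = 2 (marginal profit ≥ marginal crop damage through 2).
The farmer must at least cover the rancher's forgone profit from cutting 3→2: 231 = 231.

$231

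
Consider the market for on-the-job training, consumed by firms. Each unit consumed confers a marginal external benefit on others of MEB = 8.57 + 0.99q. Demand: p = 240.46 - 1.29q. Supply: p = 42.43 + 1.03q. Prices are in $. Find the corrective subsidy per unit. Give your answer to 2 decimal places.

subsidy = $162.35 per unit

Social marginal benefit = demand + MEB = 249.03 - 0.30q.
Set SMB = MC: 249.03 - 0.30q = 42.43 + 1.03q → q* = 155.3383.
The Pigouvian subsidy equals MEB at q*: 8.57 + 0.99×155.3383 = 162.3549.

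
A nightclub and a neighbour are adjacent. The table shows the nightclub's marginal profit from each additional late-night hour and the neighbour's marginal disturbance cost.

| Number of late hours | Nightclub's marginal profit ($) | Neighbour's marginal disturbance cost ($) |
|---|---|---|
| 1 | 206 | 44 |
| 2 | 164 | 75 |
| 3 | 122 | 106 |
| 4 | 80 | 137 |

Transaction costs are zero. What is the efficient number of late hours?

Bargaining reaches the level where marginal profit last exceeds marginal disturbance cost.
That holds through level 3 (122 ≥ 106) but not at 4 (80 < 137).

3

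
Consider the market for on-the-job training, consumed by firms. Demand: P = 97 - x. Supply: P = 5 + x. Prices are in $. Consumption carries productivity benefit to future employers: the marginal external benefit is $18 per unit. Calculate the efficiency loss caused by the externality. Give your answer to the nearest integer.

Market equilibrium (private): 5 + x = 97 - x → x_m = 46.0000.
Social marginal benefit = demand + MEB = 115 - x.
Set SMB = MC: 115 - x = 5 + x → x* = 55.0000.
Between x* and x_m the wedge SMB − MC runs linearly from 0 to MEB(x_m), so the loss is a triangle.
DWL = ½ × 9.0000 × 18.0000 = 81.0000.

DWL = $81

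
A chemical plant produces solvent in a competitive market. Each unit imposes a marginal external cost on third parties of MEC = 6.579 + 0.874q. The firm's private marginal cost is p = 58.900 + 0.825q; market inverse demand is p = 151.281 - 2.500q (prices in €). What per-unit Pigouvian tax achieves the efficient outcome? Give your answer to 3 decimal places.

Social marginal cost = private MC + MEC = 65.479 + 1.699q.
Set SMC = demand: 65.479 + 1.699q = 151.281 - 2.500q → q* = 20.4339.
The Pigouvian tax equals MEC at q*: 6.579 + 0.874×20.4339 = 24.4382.

tax = €24.438 per unit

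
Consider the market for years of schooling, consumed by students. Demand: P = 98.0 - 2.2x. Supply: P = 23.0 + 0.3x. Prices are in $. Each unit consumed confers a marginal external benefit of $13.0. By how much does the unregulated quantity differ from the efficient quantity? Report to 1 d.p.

5.2 units

Market equilibrium (private): 23.0 + 0.3x = 98.0 - 2.2x → x_m = 30.0000.
Social marginal benefit = demand + MEB = 111.0 - 2.2x.
Set SMB = MC: 111.0 - 2.2x = 23.0 + 0.3x → x* = 35.2000.
Gap = |30.0000 − 35.2000| = 5.2000.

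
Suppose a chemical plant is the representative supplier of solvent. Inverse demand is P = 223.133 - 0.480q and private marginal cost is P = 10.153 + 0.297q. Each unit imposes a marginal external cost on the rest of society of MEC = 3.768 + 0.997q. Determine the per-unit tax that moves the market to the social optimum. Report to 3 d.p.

Social marginal cost = private MC + MEC = 13.921 + 1.294q.
Set SMC = demand: 13.921 + 1.294q = 223.133 - 0.480q → q* = 117.9324.
The Pigouvian tax equals MEC at q*: 3.768 + 0.997×117.9324 = 121.3466.

tax = 121.347 per unit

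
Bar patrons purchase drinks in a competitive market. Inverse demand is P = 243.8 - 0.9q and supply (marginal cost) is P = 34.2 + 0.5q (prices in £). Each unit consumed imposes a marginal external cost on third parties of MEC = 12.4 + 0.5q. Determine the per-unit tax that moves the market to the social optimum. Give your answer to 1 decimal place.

Social marginal benefit = demand − MEC = 231.4 - 1.4q.
Set SMB = MC: 231.4 - 1.4q = 34.2 + 0.5q → q* = 103.7895.
The Pigouvian tax equals MEC at q*: 12.4 + 0.5×103.7895 = 64.2948.

tax = £64.3 per unit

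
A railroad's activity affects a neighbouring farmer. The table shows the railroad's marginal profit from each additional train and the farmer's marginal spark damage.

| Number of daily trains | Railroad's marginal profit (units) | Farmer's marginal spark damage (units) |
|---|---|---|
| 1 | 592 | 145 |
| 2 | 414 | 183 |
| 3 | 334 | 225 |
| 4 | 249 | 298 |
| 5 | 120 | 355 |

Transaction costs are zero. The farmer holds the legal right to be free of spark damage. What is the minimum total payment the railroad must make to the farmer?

553

Efficient level: marginal profit ≥ marginal spark damage through level 3, so k* = 3.
With the farmer holding the right, the railroad must at least compensate total damage at k*: 145 + 183 + 225 = 553.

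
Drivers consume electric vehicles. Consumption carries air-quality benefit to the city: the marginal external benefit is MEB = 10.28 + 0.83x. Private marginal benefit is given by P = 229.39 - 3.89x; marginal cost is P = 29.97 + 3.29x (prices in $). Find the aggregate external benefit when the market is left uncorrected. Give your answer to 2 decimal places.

Market equilibrium (private): 29.97 + 3.29x = 229.39 - 3.89x → x_m = 27.7744.
Total external benefit = ∫₀^{x_m} (10.28 + 0.83x) dx = 10.28×27.7744 + ½×0.83×27.7744² = 605.6590.

$605.66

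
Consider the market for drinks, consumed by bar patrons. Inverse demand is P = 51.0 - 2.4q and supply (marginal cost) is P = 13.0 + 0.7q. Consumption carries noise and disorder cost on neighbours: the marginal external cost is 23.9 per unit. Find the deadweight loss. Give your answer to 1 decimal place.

DWL = 92.1

Market equilibrium (private): 13.0 + 0.7q = 51.0 - 2.4q → q_m = 12.2581.
Social marginal benefit = demand − MEC = 27.1 - 2.4q.
Set SMB = MC: 27.1 - 2.4q = 13.0 + 0.7q → q* = 4.5484.
The welfare-loss triangle has base |q_m − q*| and height MEC(q_m) (the vertical gap between SMB and MC is zero at q* and MEC at q_m).
DWL = ½ × 7.7097 × 23.9000 = 92.1309.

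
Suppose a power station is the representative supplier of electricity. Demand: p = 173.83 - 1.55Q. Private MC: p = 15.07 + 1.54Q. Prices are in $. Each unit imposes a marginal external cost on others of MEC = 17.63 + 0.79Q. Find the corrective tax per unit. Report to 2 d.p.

Social marginal cost = private MC + MEC = 32.70 + 2.33Q.
Set SMC = demand: 32.70 + 2.33Q = 173.83 - 1.55Q → Q* = 36.3737.
The Pigouvian tax equals MEC at Q*: 17.63 + 0.79×36.3737 = 46.3652.

tax = $46.37 per unit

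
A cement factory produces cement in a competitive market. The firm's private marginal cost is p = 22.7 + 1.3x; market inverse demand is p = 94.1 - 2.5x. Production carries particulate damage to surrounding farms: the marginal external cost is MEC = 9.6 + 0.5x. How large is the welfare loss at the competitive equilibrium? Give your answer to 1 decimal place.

Market equilibrium (private): 22.7 + 1.3x = 94.1 - 2.5x → x_m = 18.7895.
Social marginal cost = private MC + MEC = 32.3 + 1.8x.
Set SMC = demand: 32.3 + 1.8x = 94.1 - 2.5x → x* = 14.3721.
The loss is the area between SMC and demand from x* to x_m; with linear curves that's a triangle of height MEC(x_m).
DWL = ½ × 4.4174 × 18.9947 = 41.9536.

DWL = 42.0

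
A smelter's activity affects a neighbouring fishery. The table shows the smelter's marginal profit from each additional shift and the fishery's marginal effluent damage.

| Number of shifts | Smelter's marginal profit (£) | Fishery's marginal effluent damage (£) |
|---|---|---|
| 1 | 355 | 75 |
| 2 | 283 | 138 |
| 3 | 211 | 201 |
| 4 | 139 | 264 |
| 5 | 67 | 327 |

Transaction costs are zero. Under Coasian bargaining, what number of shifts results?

3

Bargaining reaches the level where marginal profit last exceeds marginal effluent damage.
That holds through level 3 (211 ≥ 201) but not at 4 (139 < 264).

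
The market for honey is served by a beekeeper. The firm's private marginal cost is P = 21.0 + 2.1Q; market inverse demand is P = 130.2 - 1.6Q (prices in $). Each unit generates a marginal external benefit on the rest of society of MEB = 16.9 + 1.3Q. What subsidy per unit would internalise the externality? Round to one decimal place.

subsidy = $85.2 per unit

Social marginal cost = private MC − MEB = 4.1 + 0.8Q.
Set SMC = demand: 4.1 + 0.8Q = 130.2 - 1.6Q → Q* = 52.5417.
The Pigouvian subsidy equals MEB at Q*: 16.9 + 1.3×52.5417 = 85.2042.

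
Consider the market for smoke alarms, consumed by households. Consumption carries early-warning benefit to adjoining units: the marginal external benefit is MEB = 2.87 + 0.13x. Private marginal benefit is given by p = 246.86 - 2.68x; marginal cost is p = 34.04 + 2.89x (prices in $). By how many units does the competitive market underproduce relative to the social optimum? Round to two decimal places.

1.44 units

Market equilibrium (private): 34.04 + 2.89x = 246.86 - 2.68x → x_m = 38.2083.
Social marginal benefit = demand + MEB = 249.73 - 2.55x.
Set SMB = MC: 249.73 - 2.55x = 34.04 + 2.89x → x* = 39.6489.
Gap = |38.2083 − 39.6489| = 1.4406.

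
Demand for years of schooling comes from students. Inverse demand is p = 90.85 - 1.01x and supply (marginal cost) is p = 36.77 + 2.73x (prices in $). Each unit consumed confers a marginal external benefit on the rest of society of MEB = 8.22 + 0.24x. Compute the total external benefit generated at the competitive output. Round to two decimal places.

$143.95

Market equilibrium (private): 36.77 + 2.73x = 90.85 - 1.01x → x_m = 14.4599.
Total external benefit = ∫₀^{x_m} (8.22 + 0.24x) dx = 8.22×14.4599 + ½×0.24×14.4599² = 143.9510.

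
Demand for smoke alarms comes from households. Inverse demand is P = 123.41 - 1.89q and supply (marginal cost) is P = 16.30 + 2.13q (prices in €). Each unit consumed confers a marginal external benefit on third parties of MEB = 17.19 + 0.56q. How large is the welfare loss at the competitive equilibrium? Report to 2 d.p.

DWL = €149.00

Market equilibrium (private): 16.30 + 2.13q = 123.41 - 1.89q → q_m = 26.6443.
Social marginal benefit = demand + MEB = 140.60 - 1.33q.
Set SMB = MC: 140.60 - 1.33q = 16.30 + 2.13q → q* = 35.9249.
The loss is the area between SMB and MC from q* to q_m; with linear curves that's a triangle of height MEB(q_m).
DWL = ½ × 9.2806 × 32.1108 = 149.0037.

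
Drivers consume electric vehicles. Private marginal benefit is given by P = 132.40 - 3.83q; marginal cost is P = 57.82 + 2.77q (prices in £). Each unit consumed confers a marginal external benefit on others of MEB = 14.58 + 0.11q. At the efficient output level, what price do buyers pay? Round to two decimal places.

P = £79.78

Social marginal benefit = demand + MEB = 146.98 - 3.72q.
Set SMB = MC: 146.98 - 3.72q = 57.82 + 2.77q → q* = 13.7381.
Consumer price on the demand curve at q*: 132.40 − 3.83×13.7381 = 79.7831.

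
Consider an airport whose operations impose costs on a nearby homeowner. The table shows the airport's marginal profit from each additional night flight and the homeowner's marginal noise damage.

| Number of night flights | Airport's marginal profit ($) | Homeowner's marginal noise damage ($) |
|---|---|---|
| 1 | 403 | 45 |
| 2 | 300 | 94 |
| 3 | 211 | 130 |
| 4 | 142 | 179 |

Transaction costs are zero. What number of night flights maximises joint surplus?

3

Bargaining reaches the level where marginal profit last exceeds marginal noise damage.
That holds through level 3 (211 ≥ 130) but not at 4 (142 < 179).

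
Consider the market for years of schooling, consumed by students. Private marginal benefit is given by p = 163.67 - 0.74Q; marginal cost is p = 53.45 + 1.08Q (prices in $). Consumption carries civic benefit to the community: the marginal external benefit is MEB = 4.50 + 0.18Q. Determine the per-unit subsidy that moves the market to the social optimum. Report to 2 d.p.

Social marginal benefit = demand + MEB = 168.17 - 0.56Q.
Set SMB = MC: 168.17 - 0.56Q = 53.45 + 1.08Q → Q* = 69.9512.
The Pigouvian subsidy equals MEB at Q*: 4.50 + 0.18×69.9512 = 17.0912.

subsidy = $17.09 per unit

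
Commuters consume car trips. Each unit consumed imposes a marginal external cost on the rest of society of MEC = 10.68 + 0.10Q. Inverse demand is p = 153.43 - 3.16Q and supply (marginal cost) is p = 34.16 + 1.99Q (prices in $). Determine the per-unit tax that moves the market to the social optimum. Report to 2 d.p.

Social marginal benefit = demand − MEC = 142.75 - 3.26Q.
Set SMB = MC: 142.75 - 3.26Q = 34.16 + 1.99Q → Q* = 20.6838.
The Pigouvian tax equals MEC at Q*: 10.68 + 0.10×20.6838 = 12.7484.

tax = $12.75 per unit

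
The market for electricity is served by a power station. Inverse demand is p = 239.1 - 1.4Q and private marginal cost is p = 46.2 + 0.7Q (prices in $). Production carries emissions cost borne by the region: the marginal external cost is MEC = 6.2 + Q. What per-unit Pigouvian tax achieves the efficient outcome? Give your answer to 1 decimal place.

tax = $66.4 per unit

Social marginal cost = private MC + MEC = 52.4 + 1.7Q.
Set SMC = demand: 52.4 + 1.7Q = 239.1 - 1.4Q → Q* = 60.2258.
The Pigouvian tax equals MEC at Q*: 6.2 + 1.0×60.2258 = 66.4258.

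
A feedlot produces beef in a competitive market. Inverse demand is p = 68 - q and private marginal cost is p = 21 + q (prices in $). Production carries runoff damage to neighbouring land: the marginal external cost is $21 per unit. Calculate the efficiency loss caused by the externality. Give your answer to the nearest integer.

DWL = $110

Market equilibrium (private): 21 + q = 68 - q → q_m = 23.5000.
Social marginal cost = private MC + MEC = 42 + q.
Set SMC = demand: 42 + q = 68 - q → q* = 13.0000.
The welfare-loss triangle has base |q_m − q*| and height MEC(q_m) (the vertical gap between SMC and demand is zero at q* and MEC at q_m).
DWL = ½ × 10.5000 × 21.0000 = 110.2500.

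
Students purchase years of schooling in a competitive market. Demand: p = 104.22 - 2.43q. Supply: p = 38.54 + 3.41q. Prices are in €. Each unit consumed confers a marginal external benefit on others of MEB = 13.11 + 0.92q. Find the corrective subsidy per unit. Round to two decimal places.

Social marginal benefit = demand + MEB = 117.33 - 1.51q.
Set SMB = MC: 117.33 - 1.51q = 38.54 + 3.41q → q* = 16.0142.
The Pigouvian subsidy equals MEB at q*: 13.11 + 0.92×16.0142 = 27.8431.

subsidy = €27.84 per unit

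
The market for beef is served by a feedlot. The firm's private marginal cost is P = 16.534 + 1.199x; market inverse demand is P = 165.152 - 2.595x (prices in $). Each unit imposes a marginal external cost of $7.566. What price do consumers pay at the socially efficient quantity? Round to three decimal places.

Social marginal cost = private MC + MEC = 24.100 + 1.199x.
Set SMC = demand: 24.100 + 1.199x = 165.152 - 2.595x → x* = 37.1776.
Consumer price on the demand curve at x*: 165.152 − 2.595×37.1776 = 68.6761.

P = $68.676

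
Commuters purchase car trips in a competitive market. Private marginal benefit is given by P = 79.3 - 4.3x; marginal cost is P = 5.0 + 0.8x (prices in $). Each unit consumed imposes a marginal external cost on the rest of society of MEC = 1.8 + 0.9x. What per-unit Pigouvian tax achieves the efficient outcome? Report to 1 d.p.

tax = $12.7 per unit

Social marginal benefit = demand − MEC = 77.5 - 5.2x.
Set SMB = MC: 77.5 - 5.2x = 5.0 + 0.8x → x* = 12.0833.
The Pigouvian tax equals MEC at x*: 1.8 + 0.9×12.0833 = 12.6750.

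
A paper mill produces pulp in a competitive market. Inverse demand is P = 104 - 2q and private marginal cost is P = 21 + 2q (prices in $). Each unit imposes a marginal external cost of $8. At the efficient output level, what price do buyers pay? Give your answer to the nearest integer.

P = $67

Social marginal cost = private MC + MEC = 29 + 2q.
Set SMC = demand: 29 + 2q = 104 - 2q → q* = 18.7500.
Consumer price on the demand curve at q*: 104 − 2×18.7500 = 66.5000.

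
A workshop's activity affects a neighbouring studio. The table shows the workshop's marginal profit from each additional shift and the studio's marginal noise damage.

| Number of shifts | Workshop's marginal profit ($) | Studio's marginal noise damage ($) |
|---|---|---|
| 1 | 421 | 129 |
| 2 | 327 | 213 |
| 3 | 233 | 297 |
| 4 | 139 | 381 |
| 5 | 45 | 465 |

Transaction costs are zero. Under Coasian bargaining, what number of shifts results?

Bargaining reaches the level where marginal profit last exceeds marginal noise damage.
That holds through level 2 (327 ≥ 213) but not at 3 (233 < 297).

2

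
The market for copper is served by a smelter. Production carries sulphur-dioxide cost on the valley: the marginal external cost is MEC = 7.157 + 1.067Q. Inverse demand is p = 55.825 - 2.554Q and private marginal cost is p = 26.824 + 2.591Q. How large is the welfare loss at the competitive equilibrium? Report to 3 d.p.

DWL = 13.964

Market equilibrium (private): 26.824 + 2.591Q = 55.825 - 2.554Q → Q_m = 5.6367.
Social marginal cost = private MC + MEC = 33.981 + 3.658Q.
Set SMC = demand: 33.981 + 3.658Q = 55.825 - 2.554Q → Q* = 3.5164.
Height of the DWL triangle at Q_m is SMC(Q_m) − demand(Q_m) = MEC(Q_m) = 13.1714.
DWL = ½ × 2.1203 × 13.1714 = 13.9637.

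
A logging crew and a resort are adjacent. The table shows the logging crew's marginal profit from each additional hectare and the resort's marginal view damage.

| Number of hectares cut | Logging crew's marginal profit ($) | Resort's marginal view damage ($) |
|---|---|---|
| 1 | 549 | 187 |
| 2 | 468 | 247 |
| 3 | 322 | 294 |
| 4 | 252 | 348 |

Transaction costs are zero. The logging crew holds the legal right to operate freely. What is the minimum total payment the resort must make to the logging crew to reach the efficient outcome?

$252

Left alone the logging crew would choose level 4 (marginal profit stays positive).
Efficient level: k* = 3 (marginal profit ≥ marginal view damage through 3).
The resort must at least cover the logging crew's forgone profit from cutting 4→3: 252 = 252.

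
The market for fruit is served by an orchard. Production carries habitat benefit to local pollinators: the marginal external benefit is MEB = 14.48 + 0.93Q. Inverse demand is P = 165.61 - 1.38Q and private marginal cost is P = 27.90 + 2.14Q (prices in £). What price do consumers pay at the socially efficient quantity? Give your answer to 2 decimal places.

Social marginal cost = private MC − MEB = 13.42 + 1.21Q.
Set SMC = demand: 13.42 + 1.21Q = 165.61 - 1.38Q → Q* = 58.7606.
Consumer price on the demand curve at Q*: 165.61 − 1.38×58.7606 = 84.5204.

P = £84.52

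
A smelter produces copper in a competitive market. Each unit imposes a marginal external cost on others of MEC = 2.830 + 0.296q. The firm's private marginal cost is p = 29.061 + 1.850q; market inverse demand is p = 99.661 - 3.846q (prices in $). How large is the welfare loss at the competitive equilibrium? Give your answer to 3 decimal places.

Market equilibrium (private): 29.061 + 1.850q = 99.661 - 3.846q → q_m = 12.3947.
Social marginal cost = private MC + MEC = 31.891 + 2.146q.
Set SMC = demand: 31.891 + 2.146q = 99.661 - 3.846q → q* = 11.3101.
The welfare-loss triangle has base |q_m − q*| and height MEC(q_m) (the vertical gap between SMC and demand is zero at q* and MEC at q_m).
DWL = ½ × 1.0846 × 6.4988 = 3.5243.

DWL = $3.524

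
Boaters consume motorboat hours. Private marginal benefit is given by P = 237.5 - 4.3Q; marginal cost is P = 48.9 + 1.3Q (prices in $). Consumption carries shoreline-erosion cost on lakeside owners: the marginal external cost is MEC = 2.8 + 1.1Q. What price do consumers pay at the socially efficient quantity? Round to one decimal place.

P = $118.3

Social marginal benefit = demand − MEC = 234.7 - 5.4Q.
Set SMB = MC: 234.7 - 5.4Q = 48.9 + 1.3Q → Q* = 27.7313.
Consumer price on the demand curve at Q*: 237.5 − 4.3×27.7313 = 118.2554.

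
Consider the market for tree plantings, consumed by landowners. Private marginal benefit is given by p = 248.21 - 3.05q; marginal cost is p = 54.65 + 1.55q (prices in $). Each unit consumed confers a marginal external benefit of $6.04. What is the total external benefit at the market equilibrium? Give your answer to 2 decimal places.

$254.15

Market equilibrium (private): 54.65 + 1.55q = 248.21 - 3.05q → q_m = 42.0783.
Total external benefit = MEB × q_m = 6.04 × 42.0783 = 254.1529.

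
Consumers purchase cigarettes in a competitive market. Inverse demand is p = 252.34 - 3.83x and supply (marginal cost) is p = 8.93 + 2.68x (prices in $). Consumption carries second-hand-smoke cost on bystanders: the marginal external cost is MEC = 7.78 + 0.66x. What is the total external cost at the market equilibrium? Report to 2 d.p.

Market equilibrium (private): 8.93 + 2.68x = 252.34 - 3.83x → x_m = 37.3902.
Total external cost = ∫₀^{x_m} (7.78 + 0.66x) dx = 7.78×37.3902 + ½×0.66×37.3902² = 752.2447.

$752.24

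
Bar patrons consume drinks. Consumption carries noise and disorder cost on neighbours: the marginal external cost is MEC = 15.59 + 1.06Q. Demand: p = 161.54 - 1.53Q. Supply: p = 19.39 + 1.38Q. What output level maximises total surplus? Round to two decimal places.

Social marginal benefit = demand − MEC = 145.95 - 2.59Q.
Set SMB = MC: 145.95 - 2.59Q = 19.39 + 1.38Q → Q* = 31.8791.

Q* = 31.88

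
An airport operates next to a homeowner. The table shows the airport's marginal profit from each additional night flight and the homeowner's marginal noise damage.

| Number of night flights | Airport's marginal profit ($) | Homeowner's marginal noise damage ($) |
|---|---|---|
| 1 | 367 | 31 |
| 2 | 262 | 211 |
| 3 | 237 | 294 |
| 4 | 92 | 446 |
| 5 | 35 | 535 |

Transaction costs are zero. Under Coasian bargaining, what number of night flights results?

Bargaining reaches the level where marginal profit last exceeds marginal noise damage.
That holds through level 2 (262 ≥ 211) but not at 3 (237 < 294).

2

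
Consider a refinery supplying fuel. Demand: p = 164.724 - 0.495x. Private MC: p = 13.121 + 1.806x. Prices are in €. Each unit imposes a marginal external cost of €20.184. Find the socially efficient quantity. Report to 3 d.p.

x* = 57.114

Social marginal cost = private MC + MEC = 33.305 + 1.806x.
Set SMC = demand: 33.305 + 1.806x = 164.724 - 0.495x → x* = 57.1139.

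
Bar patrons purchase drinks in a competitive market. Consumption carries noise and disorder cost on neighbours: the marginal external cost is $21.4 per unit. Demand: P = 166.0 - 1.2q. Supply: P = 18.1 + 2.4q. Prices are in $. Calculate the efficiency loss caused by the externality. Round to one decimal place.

Market equilibrium (private): 18.1 + 2.4q = 166.0 - 1.2q → q_m = 41.0833.
Social marginal benefit = demand − MEC = 144.6 - 1.2q.
Set SMB = MC: 144.6 - 1.2q = 18.1 + 2.4q → q* = 35.1389.
Between q* and q_m the wedge MC − SMB runs linearly from 0 to MEC(q_m), so the loss is a triangle.
DWL = ½ × 5.9444 × 21.4000 = 63.6051.

DWL = $63.6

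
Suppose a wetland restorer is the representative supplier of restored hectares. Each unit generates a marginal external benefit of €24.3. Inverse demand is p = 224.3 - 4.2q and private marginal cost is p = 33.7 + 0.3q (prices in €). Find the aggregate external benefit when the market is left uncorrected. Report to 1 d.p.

€1029.2

Market equilibrium (private): 33.7 + 0.3q = 224.3 - 4.2q → q_m = 42.3556.
Total external benefit = MEB × q_m = 24.3 × 42.3556 = 1029.2411.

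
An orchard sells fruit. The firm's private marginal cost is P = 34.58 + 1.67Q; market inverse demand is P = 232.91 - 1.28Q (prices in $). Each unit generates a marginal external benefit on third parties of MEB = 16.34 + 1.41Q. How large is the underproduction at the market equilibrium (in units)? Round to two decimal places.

Market equilibrium (private): 34.58 + 1.67Q = 232.91 - 1.28Q → Q_m = 67.2305.
Social marginal cost = private MC − MEB = 18.24 + 0.26Q.
Set SMC = demand: 18.24 + 0.26Q = 232.91 - 1.28Q → Q* = 139.3961.
Gap = |67.2305 − 139.3961| = 72.1656.

72.17 units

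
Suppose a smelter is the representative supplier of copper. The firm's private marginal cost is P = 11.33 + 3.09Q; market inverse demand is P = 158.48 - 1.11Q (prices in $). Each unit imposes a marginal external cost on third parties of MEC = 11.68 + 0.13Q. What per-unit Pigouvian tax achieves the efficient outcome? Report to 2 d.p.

tax = $15.75 per unit

Social marginal cost = private MC + MEC = 23.01 + 3.22Q.
Set SMC = demand: 23.01 + 3.22Q = 158.48 - 1.11Q → Q* = 31.2864.
The Pigouvian tax equals MEC at Q*: 11.68 + 0.13×31.2864 = 15.7472.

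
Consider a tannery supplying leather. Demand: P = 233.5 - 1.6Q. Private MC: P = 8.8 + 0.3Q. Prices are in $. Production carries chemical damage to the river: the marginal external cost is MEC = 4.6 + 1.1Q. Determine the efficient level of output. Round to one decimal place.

Q* = 73.4

Social marginal cost = private MC + MEC = 13.4 + 1.4Q.
Set SMC = demand: 13.4 + 1.4Q = 233.5 - 1.6Q → Q* = 73.3667.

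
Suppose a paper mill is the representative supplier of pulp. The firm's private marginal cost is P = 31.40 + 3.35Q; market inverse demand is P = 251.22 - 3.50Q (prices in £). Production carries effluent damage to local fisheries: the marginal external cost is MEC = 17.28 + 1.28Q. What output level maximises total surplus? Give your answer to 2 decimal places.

Q* = 24.91

Social marginal cost = private MC + MEC = 48.68 + 4.63Q.
Set SMC = demand: 48.68 + 4.63Q = 251.22 - 3.50Q → Q* = 24.9127.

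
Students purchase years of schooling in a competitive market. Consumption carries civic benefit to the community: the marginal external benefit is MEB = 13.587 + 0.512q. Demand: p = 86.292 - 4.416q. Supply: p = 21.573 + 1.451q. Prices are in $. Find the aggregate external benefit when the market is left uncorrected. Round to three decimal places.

$181.029

Market equilibrium (private): 21.573 + 1.451q = 86.292 - 4.416q → q_m = 11.0310.
Total external benefit = ∫₀^{q_m} (13.587 + 0.512q) dq = 13.587×11.0310 + ½×0.512×11.0310² = 181.0290.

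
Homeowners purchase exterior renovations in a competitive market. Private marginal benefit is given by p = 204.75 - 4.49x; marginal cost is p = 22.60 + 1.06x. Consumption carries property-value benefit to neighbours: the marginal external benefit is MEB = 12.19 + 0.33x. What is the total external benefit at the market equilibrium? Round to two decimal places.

Market equilibrium (private): 22.60 + 1.06x = 204.75 - 4.49x → x_m = 32.8198.
Total external benefit = ∫₀^{x_m} (12.19 + 0.33x) dx = 12.19×32.8198 + ½×0.33×32.8198² = 577.8013.

577.80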